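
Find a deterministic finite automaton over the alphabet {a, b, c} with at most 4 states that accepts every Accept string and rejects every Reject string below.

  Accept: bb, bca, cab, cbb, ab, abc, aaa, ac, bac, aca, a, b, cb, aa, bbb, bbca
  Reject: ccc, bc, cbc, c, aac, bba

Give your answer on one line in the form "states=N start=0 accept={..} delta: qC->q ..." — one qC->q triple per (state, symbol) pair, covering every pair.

State merging on the prefix tree: take the shortest (then alphabetical) example prefix whose next move is undefined and point that move at state 0, else 1, else 2, ...; a target is out if some Accept/Reject pair would then sit in one state with the same input left (inseparable). If every existing state is out, open a new one.
a: 0a undefined. 0a->0: no, abc/bc meet in 0 with "bc" left. Open state 1: 0a->1.
b: 0b undefined. 0b->0: no, a/bba meet in 1. 0b->1: no, ac/bc meet in 1 with "c" left. Open state 2: 0b->2.
c: 0c undefined. 0c->0: ok.
aa: 1a undefined. 1a->0: no, aa/ccc meet in 0. 1a->1: no, ac/aac meet in 1 with "c" left. 1a->2: ok.
ab: 1b undefined. 1b->0: no, cab/ccc meet in 0. 1b->1: ok.
ac: 1c undefined. 1c->0: no, abc/ccc meet in 0. 1c->1: ok.
ba: 2a undefined. 2a->0: no, aaa/ccc meet in 0. 2a->1: ok.
bb: 2b undefined. 2b->0: no, bb/ccc meet in 0. 2b->1: no, aca/bba meet in 2. 2b->2: no, cab/bba meet in 1. Open state 3: 2b->3.
bc: 2c undefined. 2c->0: ok.
bba: 3a undefined. 3a->0: ok.
bbb: 3b undefined. 3b->0: no, bbb/ccc meet in 0. 3b->1: ok.
bbc: 3c undefined. 3c->0: ok.
All examples now run through 4 states with every (state, symbol) defined. Accept strings end in {1,2,3}, Reject strings end in {0}; accept={1,2,3}.

states=4 start=0 accept={1,2,3} delta: 0a->1 0b->2 0c->0 1a->2 1b->1 1c->1 2a->1 2b->3 2c->0 3a->0 3b->1 3c->0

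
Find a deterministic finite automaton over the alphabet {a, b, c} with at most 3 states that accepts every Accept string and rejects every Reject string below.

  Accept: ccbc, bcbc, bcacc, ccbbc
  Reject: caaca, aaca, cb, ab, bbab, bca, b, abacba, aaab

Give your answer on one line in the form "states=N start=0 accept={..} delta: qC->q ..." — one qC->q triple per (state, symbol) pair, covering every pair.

State merging on the prefix tree: take the shortest (then alphabetical) example prefix whose next move is undefined and point that move at state 0, else 1, else 2, ...; a target is out if some Accept/Reject pair would then sit in one state with the same input left (inseparable). If every existing state is out, open a new one.
a: 0a undefined. 0a->0: ok.
b: 0b undefined. 0b->0: ok.
c: 0c undefined. 0c->0: no, ccbc/caaca meet in 0. Open state 1: 0c->1.
ca: 1a undefined. 1a->0: ok.
cb: 1b undefined. 1b->0: ok.
cc: 1c undefined. 1c->0: no, bcacc/caaca meet in 0. 1c->1: ok.
All examples now run through 2 states with every (state, symbol) defined. Accept strings end in {1}, Reject strings end in {0}; accept={1}.

states=2 start=0 accept={1} delta: 0a->0 0b->0 0c->1 1a->0 1b->0 1c->1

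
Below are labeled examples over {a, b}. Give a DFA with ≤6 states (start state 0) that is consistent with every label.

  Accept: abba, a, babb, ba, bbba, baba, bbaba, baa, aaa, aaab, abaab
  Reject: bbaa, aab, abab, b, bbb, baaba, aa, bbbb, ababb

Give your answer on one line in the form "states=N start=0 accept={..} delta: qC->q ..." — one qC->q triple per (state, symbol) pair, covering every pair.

Grow the machine one transition at a time. Run the examples from 0; the earliest place one falls off (shortest prefix, ties alphabetical) gets sent to the lowest-numbered state that keeps every Accept/Reject pair distinguishable — a pair clashes when both reach the same state with identical unread suffix — and to a fresh state only if none does.
a: 0a undefined. 0a->0: no, a/aa meet in 0. Open state 1: 0a->1.
b: 0b undefined. 0b->0: no, baa/bbaa meet in 1 with "a" left. 0b->1: no, a/b meet in 1. Open state 2: 0b->2.
aa: 1a undefined. 1a->0: ok.
ab: 1b undefined. 1b->0: no, aaab/abab meet in 0. 1b->1: no, abba/aa meet in 0. 1b->2: no, babb/ababb meet in 2 with "abb" left. Open state 3: 1b->3.
ba: 2a undefined. 2a->0: no, ba/aa meet in 0. 2a->1: no, a/baaba meet in 1. 2a->2: no, babb/bbb meet in 2 with "bb" left. 2a->3: ok.
bb: 2b undefined. 2b->0: ok.
aba: 3a undefined. 3a->0: no, ba/baaba meet in 3. 3a->1: no, a/baaba meet in 1. 3a->2: no, a/baaba meet in 1. 3a->3: no, abba/baaba meet in 3 with "ba" left. Open state 4: 3a->4.
abb: 3b undefined. 3b->0: no, babb/aab meet in 2. 3b->1: no, abba/bbaa meet in 0. 3b->2: no, babb/bbaa meet in 0. 3b->3: ok.
abaa: 4a undefined. 4a->0: no, abaab/aab meet in 2. 4a->1: ok.
abab: 4b undefined. 4b->0: no, a/baaba meet in 1. 4b->1: no, a/abab meet in 1. 4b->2: no, babb/baaba meet in 3. 4b->3: no, abba/baaba meet in 4. 4b->4: no, abba/abab meet in 4. Open state 5: 4b->5.
ababb: 5b undefined. 5b->0: ok.
baaba: 5a undefined. 5a->0: ok.
All examples now run through 6 states with every (state, symbol) defined. Accept strings end in {1,3,4}, Reject strings end in {0,2,5}; accept={1,3,4}.

states=6 start=0 accept={1,3,4} delta: 0a->1 0b->2 1a->0 1b->3 2a->3 2b->0 3a->4 3b->3 4a->1 4b->5 5a->0 5b->0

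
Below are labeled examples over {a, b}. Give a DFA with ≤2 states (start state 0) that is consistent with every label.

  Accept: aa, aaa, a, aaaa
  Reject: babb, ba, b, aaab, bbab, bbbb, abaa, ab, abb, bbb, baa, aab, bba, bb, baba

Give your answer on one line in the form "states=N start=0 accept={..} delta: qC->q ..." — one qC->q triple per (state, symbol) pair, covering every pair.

states=2 start=0 accept={0} delta: 0a->0 0b->1 1a->1 1b->1

State merging on the prefix tree: take the shortest (then alphabetical) example prefix whose next move is undefined and point that move at state 0, else 1, else 2, ...; a target is out if some Accept/Reject pair would then sit in one state with the same input left (inseparable). If every existing state is out, open a new one.
a: 0a undefined. 0a->0: ok.
b: 0b undefined. 0b->0: no, aa/babb meet in 0. Open state 1: 0b->1.
ba: 1a undefined. 1a->0: no, aa/ba meet in 0. 1a->1: ok.
bb: 1b undefined. 1b->0: no, aa/bbbb meet in 0. 1b->1: ok.
All examples now run through 2 states with every (state, symbol) defined. Accept strings end in {0}, Reject strings end in {1}; accept={0}.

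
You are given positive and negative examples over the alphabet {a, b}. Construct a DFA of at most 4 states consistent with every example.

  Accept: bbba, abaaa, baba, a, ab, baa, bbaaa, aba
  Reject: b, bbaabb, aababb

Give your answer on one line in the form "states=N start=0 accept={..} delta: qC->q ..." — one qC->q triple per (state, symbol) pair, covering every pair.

states=3 start=0 accept={1,2} delta: 0a->1 0b->0 1a->1 1b->2 2a->1 2b->0

Fold the examples into a partial DFA from state 0: repeatedly fix the first undefined (state, symbol) met by the shortest-then-alphabetical prefix, trying targets in increasing order and rejecting any under which an Accept and a Reject string meet in one state with the same remainder; add a state when all current targets are rejected. Accepting states are where Accept strings end.
a: 0a undefined. 0a->0: no, ab/b meet in 0 with "b" left. Open state 1: 0a->1.
b: 0b undefined. 0b->0: ok.
aa: 1a undefined. 1a->0: no, baa/b meet in 0. 1a->1: ok.
ab: 1b undefined. 1b->0: no, ab/b meet in 0. 1b->1: no, bbba/bbaabb meet in 1. Open state 2: 1b->2.
aba: 2a undefined. 2a->0: no, baba/b meet in 0. 2a->1: ok.
aababb: 2b undefined. 2b->0: ok.
All examples now run through 3 states with every (state, symbol) defined. Accept strings end in {1,2}, Reject strings end in {0}; accept={1,2}.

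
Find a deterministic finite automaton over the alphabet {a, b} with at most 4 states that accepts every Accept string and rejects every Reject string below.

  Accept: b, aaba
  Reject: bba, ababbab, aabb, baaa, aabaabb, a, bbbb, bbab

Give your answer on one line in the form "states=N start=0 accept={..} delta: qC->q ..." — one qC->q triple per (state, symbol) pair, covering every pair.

states=4 start=0 accept={1,2} delta: 0a->0 0b->1 1a->2 1b->3 2a->0 2b->0 3a->3 3b->3

Fold the examples into a partial DFA from state 0: repeatedly fix the first undefined (state, symbol) met by the shortest-then-alphabetical prefix, trying targets in increasing order and rejecting any under which an Accept and a Reject string meet in one state with the same remainder; add a state when all current targets are rejected. Accepting states are where Accept strings end.
a: 0a undefined. 0a->0: ok.
b: 0b undefined. 0b->0: no, b/bba meet in 0. Open state 1: 0b->1.
ba: 1a undefined. 1a->0: no, aaba/baaa meet in 0. 1a->1: no, b/baaa meet in 1. Open state 2: 1a->2.
bb: 1b undefined. 1b->0: no, b/bbab meet in 1. 1b->1: no, b/aabb meet in 1. 1b->2: no, aaba/aabb meet in 2. Open state 3: 1b->3.
baa: 2a undefined. 2a->0: ok.
bba: 3a undefined. 3a->0: no, b/bbab meet in 1. 3a->1: no, b/bba meet in 1. 3a->2: no, aaba/bba meet in 2. 3a->3: ok.
bbb: 3b undefined. 3b->0: no, b/bbbb meet in 1. 3b->1: no, b/bbab meet in 1. 3b->2: no, aaba/bbab meet in 2. 3b->3: ok.
abab: 2b undefined. 2b->0: ok.
All examples now run through 4 states with every (state, symbol) defined. Accept strings end in {1,2}, Reject strings end in {0,3}; accept={1,2}.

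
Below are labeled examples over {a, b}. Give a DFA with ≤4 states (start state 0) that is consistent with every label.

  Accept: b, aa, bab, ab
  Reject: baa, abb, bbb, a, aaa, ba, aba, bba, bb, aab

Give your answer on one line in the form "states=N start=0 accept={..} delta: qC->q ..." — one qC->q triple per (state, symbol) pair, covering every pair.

states=4 start=0 accept={2} delta: 0a->1 0b->2 1a->2 1b->2 2a->0 2b->3 3a->0 3b->0

Grow the machine one transition at a time. Run the examples from 0; the earliest place one falls off (shortest prefix, ties alphabetical) gets sent to the lowest-numbered state that keeps every Accept/Reject pair distinguishable — a pair clashes when both reach the same state with identical unread suffix — and to a fresh state only if none does.
a: 0a undefined. 0a->0: no, b/aab meet in 0 with "b" left. Open state 1: 0a->1.
b: 0b undefined. 0b->0: no, b/bbb meet in 0. 0b->1: no, b/a meet in 1. Open state 2: 0b->2.
aa: 1a undefined. 1a->0: no, b/aab meet in 2. 1a->1: no, aa/a meet in 1. 1a->2: ok.
ab: 1b undefined. 1b->0: no, b/abb meet in 2. 1b->1: no, b/aba meet in 2. 1b->2: ok.
ba: 2a undefined. 2a->0: ok.
bb: 2b undefined. 2b->0: no, b/bbb meet in 2. 2b->1: no, b/bbb meet in 2. 2b->2: no, b/abb meet in 2. Open state 3: 2b->3.
bba: 3a undefined. 3a->0: ok.
bbb: 3b undefined. 3b->0: ok.
All examples now run through 4 states with every (state, symbol) defined. Accept strings end in {2}, Reject strings end in {0,1,3}; accept={2}.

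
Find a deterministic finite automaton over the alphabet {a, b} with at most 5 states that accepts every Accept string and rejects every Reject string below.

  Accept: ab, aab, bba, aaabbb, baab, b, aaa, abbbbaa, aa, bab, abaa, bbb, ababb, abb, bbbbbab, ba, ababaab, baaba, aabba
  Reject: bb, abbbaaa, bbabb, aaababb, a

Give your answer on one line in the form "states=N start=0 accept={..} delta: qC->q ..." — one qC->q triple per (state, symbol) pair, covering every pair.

states=4 start=0 accept={0,2,3} delta: 0a->1 0b->2 1a->3 1b->0 2a->3 2b->1 3a->0 3b->2

Fold the examples into a partial DFA from state 0: repeatedly fix the first undefined (state, symbol) met by the shortest-then-alphabetical prefix, trying targets in increasing order and rejecting any under which an Accept and a Reject string meet in one state with the same remainder; add a state when all current targets are rejected. Accepting states are where Accept strings end.
a: 0a undefined. 0a->0: no, aaa/a meet in 0. Open state 1: 0a->1.
b: 0b undefined. 0b->0: no, bba/a meet in 1. 0b->1: no, ab/bb meet in 1 with "b" left. Open state 2: 0b->2.
aa: 1a undefined. 1a->0: no, aaa/a meet in 1. 1a->1: no, aaa/a meet in 1. 1a->2: no, aab/bb meet in 2 with "b" left. Open state 3: 1a->3.
ab: 1b undefined. 1b->0: ok.
ba: 2a undefined. 2a->0: no, baaba/a meet in 1. 2a->1: no, ba/a meet in 1. 2a->2: no, baab/bb meet in 2 with "b" left. 2a->3: ok.
bb: 2b undefined. 2b->0: no, ab/bb meet in 0. 2b->1: ok.
aaa: 3a undefined. 3a->0: ok.
aab: 3b undefined. 3b->0: no, baab/bbabb meet in 2. 3b->1: no, ab/bbabb meet in 0. 3b->2: ok.
All examples now run through 4 states with every (state, symbol) defined. Accept strings end in {0,2,3}, Reject strings end in {1}; accept={0,2,3}.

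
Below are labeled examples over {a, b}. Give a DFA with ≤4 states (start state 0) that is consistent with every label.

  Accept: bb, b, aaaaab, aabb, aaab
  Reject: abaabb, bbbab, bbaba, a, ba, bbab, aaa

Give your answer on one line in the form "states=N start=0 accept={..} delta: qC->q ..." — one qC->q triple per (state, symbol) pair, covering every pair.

states=3 start=0 accept={1} delta: 0a->0 0b->1 1a->2 1b->1 2a->2 2b->2

Fold the examples into a partial DFA from state 0: repeatedly fix the first undefined (state, symbol) met by the shortest-then-alphabetical prefix, trying targets in increasing order and rejecting any under which an Accept and a Reject string meet in one state with the same remainder; add a state when all current targets are rejected. Accepting states are where Accept strings end.
a: 0a undefined. 0a->0: ok.
b: 0b undefined. 0b->0: no, bb/abaabb meet in 0. Open state 1: 0b->1.
ba: 1a undefined. 1a->0: no, bb/abaabb meet in 1 with "b" left. 1a->1: no, b/ba meet in 1. Open state 2: 1a->2.
bb: 1b undefined. 1b->0: no, bb/a meet in 0. 1b->1: ok.
abaa: 2a undefined. 2a->0: no, bb/abaabb meet in 1. 2a->1: no, bb/abaabb meet in 1. 2a->2: ok.
bbab: 2b undefined. 2b->0: no, bb/abaabb meet in 1. 2b->1: no, bb/abaabb meet in 1. 2b->2: ok.
All examples now run through 3 states with every (state, symbol) defined. Accept strings end in {1}, Reject strings end in {0,2}; accept={1}.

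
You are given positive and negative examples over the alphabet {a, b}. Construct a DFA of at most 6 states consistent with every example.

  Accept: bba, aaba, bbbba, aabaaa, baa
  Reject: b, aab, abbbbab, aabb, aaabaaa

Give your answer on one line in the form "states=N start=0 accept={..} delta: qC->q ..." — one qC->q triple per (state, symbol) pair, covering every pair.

states=4 start=0 accept={1,2} delta: 0a->1 0b->0 1a->2 1b->0 2a->0 2b->3 3a->2 3b->0

State merging on the prefix tree: take the shortest (then alphabetical) example prefix whose next move is undefined and point that move at state 0, else 1, else 2, ...; a target is out if some Accept/Reject pair would then sit in one state with the same input left (inseparable). If every existing state is out, open a new one.
a: 0a undefined. 0a->0: no, aabaaa/aaabaaa meet in 0 with "baaa" left. Open state 1: 0a->1.
b: 0b undefined. 0b->0: ok.
aa: 1a undefined. 1a->0: no, baa/b meet in 0. 1a->1: no, aabaaa/aaabaaa meet in 1 with "baaa" left. Open state 2: 1a->2.
ab: 1b undefined. 1b->0: ok.
aaa: 2a undefined. 2a->0: ok.
aab: 2b undefined. 2b->0: no, aabaaa/b meet in 0. 2b->1: no, bba/aab meet in 1. 2b->2: no, aaba/b meet in 0. Open state 3: 2b->3.
aaba: 3a undefined. 3a->0: no, aaba/b meet in 0. 3a->1: no, aabaaa/b meet in 0. 3a->2: ok.
aabb: 3b undefined. 3b->0: ok.
All examples now run through 4 states with every (state, symbol) defined. Accept strings end in {1,2}, Reject strings end in {0,3}; accept={1,2}.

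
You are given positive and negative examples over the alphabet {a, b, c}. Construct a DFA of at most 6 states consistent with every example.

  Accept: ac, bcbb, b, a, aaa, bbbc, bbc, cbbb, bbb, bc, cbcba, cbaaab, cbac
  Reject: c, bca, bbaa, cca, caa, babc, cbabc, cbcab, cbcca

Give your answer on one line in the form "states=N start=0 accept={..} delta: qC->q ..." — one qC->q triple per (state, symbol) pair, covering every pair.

Grow the machine one transition at a time. Run the examples from 0; the earliest place one falls off (shortest prefix, ties alphabetical) gets sent to the lowest-numbered state that keeps every Accept/Reject pair distinguishable — a pair clashes when both reach the same state with identical unread suffix — and to a fresh state only if none does.
a: 0a undefined. 0a->0: no, ac/c meet in 0 with "c" left. Open state 1: 0a->1.
b: 0b undefined. 0b->0: no, bbbc/c meet in 0 with "c" left. 0b->1: ok.
c: 0c undefined. 0c->0: no, b/cca meet in 1. 0c->1: no, b/c meet in 1. Open state 2: 0c->2.
aa: 1a undefined. 1a->0: no, ac/babc meet in 1 with "c" left. 1a->1: no, bbc/babc meet in 1 with "bc" left. 1a->2: ok.
ac: 1c undefined. 1c->0: no, b/bca meet in 1. 1c->1: ok.
bb: 1b undefined. 1b->0: no, bbc/c meet in 2. 1b->1: no, aaa/bbaa meet in 2 with "a" left. 1b->2: no, bbbc/babc meet in 2 with "bc" left. Open state 3: 1b->3.
ca: 2a undefined. 2a->0: no, ac/caa meet in 1. 2a->1: ok.
cb: 2b undefined. 2b->0: no, bbc/cbabc meet in 3 with "c" left. 2b->1: no, ac/babc meet in 1. 2b->2: no, bbc/cbabc meet in 3 with "c" left. 2b->3: no, bbc/babc meet in 3 with "c" left. Open state 4: 2b->4.
cc: 2c undefined. 2c->0: no, ac/cca meet in 1. 2c->1: ok.
bba: 3a undefined. 3a->0: no, ac/bbaa meet in 1. 3a->1: ok.
bbb: 3b undefined. 3b->0: no, bbbc/c meet in 2. 3b->1: ok.
bbc: 3c undefined. 3c->0: ok.
cba: 4a undefined. 4a->0: no, ac/cbabc meet in 1. 4a->1: no, bbc/cbabc meet in 0. 4a->2: ok.
cbb: 4b undefined. 4b->0: ok.
cbc: 4c undefined. 4c->0: no, ac/cbcca meet in 1. 4c->1: no, ac/babc meet in 1. 4c->2: no, cbcba/c meet in 2. 4c->3: no, ac/cbcca meet in 1. 4c->4: no, cbaaab/babc meet in 4. Open state 5: 4c->5.
cbca: 5a undefined. 5a->0: no, ac/cbcab meet in 1. 5a->1: ok.
cbcb: 5b undefined. 5b->0: ok.
cbcc: 5c undefined. 5c->0: no, ac/cbcca meet in 1. 5c->1: ok.
All examples now run through 6 states with every (state, symbol) defined. Accept strings end in {0,1,4}, Reject strings end in {2,3,5}; accept={0,1,4}.

states=6 start=0 accept={0,1,4} delta: 0a->1 0b->1 0c->2 1a->2 1b->3 1c->1 2a->1 2b->4 2c->1 3a->1 3b->1 3c->0 4a->2 4b->0 4c->5 5a->1 5b->0 5c->1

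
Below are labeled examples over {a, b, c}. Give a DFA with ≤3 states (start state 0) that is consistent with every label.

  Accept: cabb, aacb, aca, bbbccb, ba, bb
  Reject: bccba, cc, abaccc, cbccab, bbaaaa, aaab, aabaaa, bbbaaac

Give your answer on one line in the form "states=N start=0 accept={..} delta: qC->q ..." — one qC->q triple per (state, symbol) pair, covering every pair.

Fold the examples into a partial DFA from state 0: repeatedly fix the first undefined (state, symbol) met by the shortest-then-alphabetical prefix, trying targets in increasing order and rejecting any under which an Accept and a Reject string meet in one state with the same remainder; add a state when all current targets are rejected. Accepting states are where Accept strings end.
a: 0a undefined. 0a->0: ok.
b: 0b undefined. 0b->0: no, ba/bbaaaa meet in 0. Open state 1: 0b->1.
c: 0c undefined. 0c->0: no, aacb/aaab meet in 1. 0c->1: ok.
ba: 1a undefined. 1a->0: no, aca/aabaaa meet in 0. 1a->1: no, aca/aaab meet in 1. Open state 2: 1a->2.
bb: 1b undefined. 1b->0: no, aacb/bbaaaa meet in 0. 1b->1: no, aacb/aaab meet in 1. 1b->2: ok.
bc: 1c undefined. 1c->0: ok.
bba: 2a undefined. 2a->0: ok.
bbb: 2b undefined. 2b->0: no, cabb/aaab meet in 1. 2b->1: ok.
cbc: 2c undefined. 2c->0: ok.
All examples now run through 3 states with every (state, symbol) defined. Accept strings end in {2}, Reject strings end in {0,1}; accept={2}.

states=3 start=0 accept={2} delta: 0a->0 0b->1 0c->1 1a->2 1b->2 1c->0 2a->0 2b->1 2c->0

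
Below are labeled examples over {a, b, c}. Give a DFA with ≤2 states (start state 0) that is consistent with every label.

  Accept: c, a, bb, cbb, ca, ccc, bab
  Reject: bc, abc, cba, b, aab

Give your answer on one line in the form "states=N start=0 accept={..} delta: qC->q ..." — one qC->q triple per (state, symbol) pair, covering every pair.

State merging on the prefix tree: take the shortest (then alphabetical) example prefix whose next move is undefined and point that move at state 0, else 1, else 2, ...; a target is out if some Accept/Reject pair would then sit in one state with the same input left (inseparable). If every existing state is out, open a new one.
a: 0a undefined. 0a->0: ok.
b: 0b undefined. 0b->0: no, c/bc meet in 0 with "c" left. Open state 1: 0b->1.
c: 0c undefined. 0c->0: ok.
ba: 1a undefined. 1a->0: no, c/cba meet in 0. 1a->1: ok.
bb: 1b undefined. 1b->0: ok.
bc: 1c undefined. 1c->0: no, c/bc meet in 0. 1c->1: ok.
All examples now run through 2 states with every (state, symbol) defined. Accept strings end in {0}, Reject strings end in {1}; accept={0}.

states=2 start=0 accept={0} delta: 0a->0 0b->1 0c->0 1a->1 1b->0 1c->1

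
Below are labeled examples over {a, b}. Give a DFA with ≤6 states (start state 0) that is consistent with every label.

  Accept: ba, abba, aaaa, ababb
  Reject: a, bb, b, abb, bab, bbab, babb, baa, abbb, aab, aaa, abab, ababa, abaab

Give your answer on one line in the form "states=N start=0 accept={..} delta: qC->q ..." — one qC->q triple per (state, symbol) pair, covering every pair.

Grow the machine one transition at a time. Run the examples from 0; the earliest place one falls off (shortest prefix, ties alphabetical) gets sent to the lowest-numbered state that keeps every Accept/Reject pair distinguishable — a pair clashes when both reach the same state with identical unread suffix — and to a fresh state only if none does.
a: 0a undefined. 0a->0: no, aaaa/a meet in 0. Open state 1: 0a->1.
b: 0b undefined. 0b->0: no, ba/a meet in 1. 0b->1: ok.
aa: 1a undefined. 1a->0: ok.
ab: 1b undefined. 1b->0: no, ba/bb meet in 0. 1b->1: no, ba/ababa meet in 0. Open state 2: 1b->2.
aba: 2a undefined. 2a->0: no, ba/ababa meet in 0. 2a->1: no, ababb/abb meet in 2 with "b" left. 2a->2: no, abba/ababa meet in 2 with "ba" left. Open state 3: 2a->3.
abb: 2b undefined. 2b->0: no, ba/abb meet in 0. 2b->1: ok.
abaa: 3a undefined. 3a->0: ok.
abab: 3b undefined. 3b->0: no, ba/bbab meet in 0. 3b->1: no, ba/ababa meet in 0. 3b->2: no, ababb/a meet in 1. 3b->3: no, ba/ababa meet in 0. Open state 4: 3b->4.
ababa: 4a undefined. 4a->0: no, ba/ababa meet in 0. 4a->1: ok.
ababb: 4b undefined. 4b->0: ok.
All examples now run through 5 states with every (state, symbol) defined. Accept strings end in {0}, Reject strings end in {1,2,4}; accept={0}.

states=5 start=0 accept={0} delta: 0a->1 0b->1 1a->0 1b->2 2a->3 2b->1 3a->0 3b->4 4a->1 4b->0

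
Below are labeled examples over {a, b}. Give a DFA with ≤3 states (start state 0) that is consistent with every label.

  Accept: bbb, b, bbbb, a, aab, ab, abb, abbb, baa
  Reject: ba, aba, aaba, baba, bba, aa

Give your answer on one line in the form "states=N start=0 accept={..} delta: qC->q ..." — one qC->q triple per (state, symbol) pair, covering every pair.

Fold the examples into a partial DFA from state 0: repeatedly fix the first undefined (state, symbol) met by the shortest-then-alphabetical prefix, trying targets in increasing order and rejecting any under which an Accept and a Reject string meet in one state with the same remainder; add a state when all current targets are rejected. Accepting states are where Accept strings end.
a: 0a undefined. 0a->0: no, a/aa meet in 0. Open state 1: 0a->1.
b: 0b undefined. 0b->0: no, a/ba meet in 1. 0b->1: ok.
aa: 1a undefined. 1a->0: ok.
ab: 1b undefined. 1b->0: no, bbb/aba meet in 1. 1b->1: ok.
All examples now run through 2 states with every (state, symbol) defined. Accept strings end in {1}, Reject strings end in {0}; accept={1}.

states=2 start=0 accept={1} delta: 0a->1 0b->1 1a->0 1b->1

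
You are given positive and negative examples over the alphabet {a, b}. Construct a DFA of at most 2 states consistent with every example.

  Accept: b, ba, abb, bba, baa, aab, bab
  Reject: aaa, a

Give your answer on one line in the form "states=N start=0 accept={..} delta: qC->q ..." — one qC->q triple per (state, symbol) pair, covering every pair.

states=2 start=0 accept={1} delta: 0a->0 0b->1 1a->1 1b->1

Fold the examples into a partial DFA from state 0: repeatedly fix the first undefined (state, symbol) met by the shortest-then-alphabetical prefix, trying targets in increasing order and rejecting any under which an Accept and a Reject string meet in one state with the same remainder; add a state when all current targets are rejected. Accepting states are where Accept strings end.
a: 0a undefined. 0a->0: ok.
b: 0b undefined. 0b->0: no, b/aaa meet in 0. Open state 1: 0b->1.
ba: 1a undefined. 1a->0: no, ba/aaa meet in 0. 1a->1: ok.
bb: 1b undefined. 1b->0: no, abb/aaa meet in 0. 1b->1: ok.
All examples now run through 2 states with every (state, symbol) defined. Accept strings end in {1}, Reject strings end in {0}; accept={1}.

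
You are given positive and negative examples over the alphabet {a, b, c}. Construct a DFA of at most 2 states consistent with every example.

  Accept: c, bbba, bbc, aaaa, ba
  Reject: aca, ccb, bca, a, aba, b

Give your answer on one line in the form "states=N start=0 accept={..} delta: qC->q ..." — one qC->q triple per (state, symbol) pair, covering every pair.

State merging on the prefix tree: take the shortest (then alphabetical) example prefix whose next move is undefined and point that move at state 0, else 1, else 2, ...; a target is out if some Accept/Reject pair would then sit in one state with the same input left (inseparable). If every existing state is out, open a new one.
a: 0a undefined. 0a->0: no, aaaa/a meet in 0. Open state 1: 0a->1.
b: 0b undefined. 0b->0: no, bbba/a meet in 1. 0b->1: ok.
c: 0c undefined. 0c->0: ok.
aa: 1a undefined. 1a->0: ok.
ab: 1b undefined. 1b->0: ok.
ac: 1c undefined. 1c->0: ok.
All examples now run through 2 states with every (state, symbol) defined. Accept strings end in {0}, Reject strings end in {1}; accept={0}.

states=2 start=0 accept={0} delta: 0a->1 0b->1 0c->0 1a->0 1b->0 1c->0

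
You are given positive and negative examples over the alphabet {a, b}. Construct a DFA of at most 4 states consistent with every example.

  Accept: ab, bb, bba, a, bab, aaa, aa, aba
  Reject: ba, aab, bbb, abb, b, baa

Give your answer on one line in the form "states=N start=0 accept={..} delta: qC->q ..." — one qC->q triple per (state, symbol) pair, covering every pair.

states=3 start=0 accept={0,1} delta: 0a->1 0b->2 1a->0 1b->0 2a->2 2b->0

Grow the machine one transition at a time. Run the examples from 0; the earliest place one falls off (shortest prefix, ties alphabetical) gets sent to the lowest-numbered state that keeps every Accept/Reject pair distinguishable — a pair clashes when both reach the same state with identical unread suffix — and to a fresh state only if none does.
a: 0a undefined. 0a->0: no, ab/aab meet in 0 with "b" left. Open state 1: 0a->1.
b: 0b undefined. 0b->0: no, bb/bbb meet in 0. 0b->1: no, a/b meet in 1. Open state 2: 0b->2.
aa: 1a undefined. 1a->0: ok.
ab: 1b undefined. 1b->0: ok.
ba: 2a undefined. 2a->0: no, ab/ba meet in 0. 2a->1: no, ab/baa meet in 0. 2a->2: ok.
bb: 2b undefined. 2b->0: ok.
All examples now run through 3 states with every (state, symbol) defined. Accept strings end in {0,1}, Reject strings end in {2}; accept={0,1}.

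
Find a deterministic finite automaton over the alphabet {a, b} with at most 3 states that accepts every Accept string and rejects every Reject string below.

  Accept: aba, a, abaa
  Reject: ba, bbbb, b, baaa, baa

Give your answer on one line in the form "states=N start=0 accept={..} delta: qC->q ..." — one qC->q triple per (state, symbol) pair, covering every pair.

states=3 start=0 accept={1} delta: 0a->1 0b->2 1a->1 1b->0 2a->2 2b->0

State merging on the prefix tree: take the shortest (then alphabetical) example prefix whose next move is undefined and point that move at state 0, else 1, else 2, ...; a target is out if some Accept/Reject pair would then sit in one state with the same input left (inseparable). If every existing state is out, open a new one.
a: 0a undefined. 0a->0: no, aba/ba meet in 0 with "ba" left. Open state 1: 0a->1.
b: 0b undefined. 0b->0: no, a/ba meet in 1. 0b->1: no, a/b meet in 1. Open state 2: 0b->2.
ab: 1b undefined. 1b->0: ok.
ba: 2a undefined. 2a->0: no, aba/baa meet in 1. 2a->1: no, aba/ba meet in 1. 2a->2: ok.
bb: 2b undefined. 2b->0: ok.
abaa: 1a undefined. 1a->0: no, abaa/bbbb meet in 0. 1a->1: ok.
All examples now run through 3 states with every (state, symbol) defined. Accept strings end in {1}, Reject strings end in {0,2}; accept={1}.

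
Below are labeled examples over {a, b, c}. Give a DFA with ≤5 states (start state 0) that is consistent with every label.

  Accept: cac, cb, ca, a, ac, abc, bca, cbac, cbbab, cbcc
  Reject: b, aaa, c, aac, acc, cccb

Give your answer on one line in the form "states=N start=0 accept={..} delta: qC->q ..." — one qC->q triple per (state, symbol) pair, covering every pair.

Grow the machine one transition at a time. Run the examples from 0; the earliest place one falls off (shortest prefix, ties alphabetical) gets sent to the lowest-numbered state that keeps every Accept/Reject pair distinguishable — a pair clashes when both reach the same state with identical unread suffix — and to a fresh state only if none does.
a: 0a undefined. 0a->0: no, a/aaa meet in 0. Open state 1: 0a->1.
b: 0b undefined. 0b->0: ok.
c: 0c undefined. 0c->0: no, cb/b meet in 0. 0c->1: no, cac/aac meet in 1 with "ac" left. Open state 2: 0c->2.
aa: 1a undefined. 1a->0: no, a/aaa meet in 1. 1a->1: no, a/aaa meet in 1. 1a->2: no, ca/aaa meet in 2 with "a" left. Open state 3: 1a->3.
ab: 1b undefined. 1b->0: no, abc/c meet in 2. 1b->1: ok.
ac: 1c undefined. 1c->0: no, ac/b meet in 0. 1c->1: no, a/acc meet in 1. 1c->2: no, ac/c meet in 2. 1c->3: ok.
ca: 2a undefined. 2a->0: no, cac/c meet in 2. 2a->1: ok.
cb: 2b undefined. 2b->0: no, cb/b meet in 0. 2b->1: no, cbac/aac meet in 3 with "c" left. 2b->2: no, cb/c meet in 2. 2b->3: ok.
cc: 2c undefined. 2c->0: no, cac/cccb meet in 3. 2c->1: ok.
aaa: 3a undefined. 3a->0: no, cbac/c meet in 2. 3a->1: no, ca/aaa meet in 1. 3a->2: ok.
aac: 3c undefined. 3c->0: no, cbcc/aaa meet in 2. 3c->1: no, ca/aac meet in 1. 3c->2: ok.
cbb: 3b undefined. 3b->0: ok.
All examples now run through 4 states with every (state, symbol) defined. Accept strings end in {1,3}, Reject strings end in {0,2}; accept={1,3}.

states=4 start=0 accept={1,3} delta: 0a->1 0b->0 0c->2 1a->3 1b->1 1c->3 2a->1 2b->3 2c->1 3a->2 3b->0 3c->2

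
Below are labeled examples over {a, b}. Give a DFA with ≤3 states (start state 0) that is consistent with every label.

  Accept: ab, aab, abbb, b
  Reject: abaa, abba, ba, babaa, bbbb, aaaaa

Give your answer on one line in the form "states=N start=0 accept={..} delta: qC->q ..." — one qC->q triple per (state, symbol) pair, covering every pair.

states=2 start=0 accept={1} delta: 0a->0 0b->1 1a->0 1b->0

Grow the machine one transition at a time. Run the examples from 0; the earliest place one falls off (shortest prefix, ties alphabetical) gets sent to the lowest-numbered state that keeps every Accept/Reject pair distinguishable — a pair clashes when both reach the same state with identical unread suffix — and to a fresh state only if none does.
a: 0a undefined. 0a->0: ok.
b: 0b undefined. 0b->0: no, ab/abaa meet in 0. Open state 1: 0b->1.
ba: 1a undefined. 1a->0: ok.
bb: 1b undefined. 1b->0: ok.
All examples now run through 2 states with every (state, symbol) defined. Accept strings end in {1}, Reject strings end in {0}; accept={1}.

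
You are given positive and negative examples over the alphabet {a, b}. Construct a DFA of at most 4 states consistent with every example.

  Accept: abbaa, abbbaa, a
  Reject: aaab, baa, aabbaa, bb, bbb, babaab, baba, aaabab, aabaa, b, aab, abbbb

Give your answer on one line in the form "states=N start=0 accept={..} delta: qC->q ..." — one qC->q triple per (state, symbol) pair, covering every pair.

State merging on the prefix tree: take the shortest (then alphabetical) example prefix whose next move is undefined and point that move at state 0, else 1, else 2, ...; a target is out if some Accept/Reject pair would then sit in one state with the same input left (inseparable). If every existing state is out, open a new one.
a: 0a undefined. 0a->0: no, abbaa/aabbaa meet in 0 with "bbaa" left. Open state 1: 0a->1.
b: 0b undefined. 0b->0: ok.
aa: 1a undefined. 1a->0: ok.
ab: 1b undefined. 1b->0: no, abbaa/aaab meet in 0. 1b->1: no, abbaa/aaab meet in 1. Open state 2: 1b->2.
abb: 2b undefined. 2b->0: no, abbaa/baa meet in 0. 2b->1: no, abbaa/abbbb meet in 1. 2b->2: ok.
abba: 2a undefined. 2a->0: ok.
All examples now run through 3 states with every (state, symbol) defined. Accept strings end in {1}, Reject strings end in {0,2}; accept={1}.

states=3 start=0 accept={1} delta: 0a->1 0b->0 1a->0 1b->2 2a->0 2b->2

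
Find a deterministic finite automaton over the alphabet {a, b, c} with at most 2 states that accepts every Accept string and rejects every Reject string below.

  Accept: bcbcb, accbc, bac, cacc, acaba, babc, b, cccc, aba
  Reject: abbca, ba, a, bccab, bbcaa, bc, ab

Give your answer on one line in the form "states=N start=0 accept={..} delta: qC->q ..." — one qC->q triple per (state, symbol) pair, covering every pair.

states=2 start=0 accept={0} delta: 0a->1 0b->0 0c->1 1a->0 1b->1 1c->0

Grow the machine one transition at a time. Run the examples from 0; the earliest place one falls off (shortest prefix, ties alphabetical) gets sent to the lowest-numbered state that keeps every Accept/Reject pair distinguishable — a pair clashes when both reach the same state with identical unread suffix — and to a fresh state only if none does.
a: 0a undefined. 0a->0: no, b/ab meet in 0 with "b" left. Open state 1: 0a->1.
b: 0b undefined. 0b->0: ok.
c: 0c undefined. 0c->0: no, bcbcb/bc meet in 0. 0c->1: ok.
ab: 1b undefined. 1b->0: no, bcbcb/ab meet in 0. 1b->1: ok.
ac: 1c undefined. 1c->0: ok.
ca: 1a undefined. 1a->0: ok.
All examples now run through 2 states with every (state, symbol) defined. Accept strings end in {0}, Reject strings end in {1}; accept={0}.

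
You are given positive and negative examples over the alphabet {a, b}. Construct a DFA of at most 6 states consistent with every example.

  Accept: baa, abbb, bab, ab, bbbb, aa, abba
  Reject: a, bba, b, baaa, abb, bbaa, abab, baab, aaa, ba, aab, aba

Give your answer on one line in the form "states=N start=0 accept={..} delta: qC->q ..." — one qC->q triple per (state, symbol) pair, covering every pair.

Grow the machine one transition at a time. Run the examples from 0; the earliest place one falls off (shortest prefix, ties alphabetical) gets sent to the lowest-numbered state that keeps every Accept/Reject pair distinguishable — a pair clashes when both reach the same state with identical unread suffix — and to a fresh state only if none does.
a: 0a undefined. 0a->0: no, bab/abab meet in 0 with "bab" left. Open state 1: 0a->1.
b: 0b undefined. 0b->0: no, baa/bbaa meet in 1 with "a" left. 0b->1: no, baa/aaa meet in 1 with "aa" left. Open state 2: 0b->2.
aa: 1a undefined. 1a->0: ok.
ab: 1b undefined. 1b->0: no, ab/abab meet in 0. 1b->1: no, abbb/a meet in 1. 1b->2: no, bab/abab meet in 2 with "ab" left. Open state 3: 1b->3.
ba: 2a undefined. 2a->0: no, baa/a meet in 1. 2a->1: ok.
bb: 2b undefined. 2b->0: no, baa/bbaa meet in 0. 2b->1: no, baa/bba meet in 0. 2b->2: no, baa/bbaa meet in 0. 2b->3: ok.
aba: 3a undefined. 3a->0: no, baa/bba meet in 0. 3a->1: no, baa/bbaa meet in 0. 3a->2: no, bab/abab meet in 3. 3a->3: no, bab/bba meet in 3. Open state 4: 3a->4.
abb: 3b undefined. 3b->0: no, baa/abb meet in 0. 3b->1: ok.
abab: 4b undefined. 4b->0: no, baa/abab meet in 0. 4b->1: ok.
bbaa: 4a undefined. 4a->0: no, baa/bbaa meet in 0. 4a->1: ok.
All examples now run through 5 states with every (state, symbol) defined. Accept strings end in {0,3}, Reject strings end in {1,2,4}; accept={0,3}.

states=5 start=0 accept={0,3} delta: 0a->1 0b->2 1a->0 1b->3 2a->1 2b->3 3a->4 3b->1 4a->1 4b->1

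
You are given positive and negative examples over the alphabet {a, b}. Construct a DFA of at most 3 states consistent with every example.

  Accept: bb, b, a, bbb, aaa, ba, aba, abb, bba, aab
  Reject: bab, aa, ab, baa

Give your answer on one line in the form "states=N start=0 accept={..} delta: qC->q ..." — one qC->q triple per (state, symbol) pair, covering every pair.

Fold the examples into a partial DFA from state 0: repeatedly fix the first undefined (state, symbol) met by the shortest-then-alphabetical prefix, trying targets in increasing order and rejecting any under which an Accept and a Reject string meet in one state with the same remainder; add a state when all current targets are rejected. Accepting states are where Accept strings end.
a: 0a undefined. 0a->0: no, b/ab meet in 0 with "b" left. Open state 1: 0a->1.
b: 0b undefined. 0b->0: ok.
aa: 1a undefined. 1a->0: no, bb/aa meet in 0. 1a->1: no, a/aa meet in 1. Open state 2: 1a->2.
ab: 1b undefined. 1b->0: no, bb/bab meet in 0. 1b->1: no, a/bab meet in 1. 1b->2: ok.
aaa: 2a undefined. 2a->0: ok.
aab: 2b undefined. 2b->0: ok.
All examples now run through 3 states with every (state, symbol) defined. Accept strings end in {0,1}, Reject strings end in {2}; accept={0,1}.

states=3 start=0 accept={0,1} delta: 0a->1 0b->0 1a->2 1b->2 2a->0 2b->0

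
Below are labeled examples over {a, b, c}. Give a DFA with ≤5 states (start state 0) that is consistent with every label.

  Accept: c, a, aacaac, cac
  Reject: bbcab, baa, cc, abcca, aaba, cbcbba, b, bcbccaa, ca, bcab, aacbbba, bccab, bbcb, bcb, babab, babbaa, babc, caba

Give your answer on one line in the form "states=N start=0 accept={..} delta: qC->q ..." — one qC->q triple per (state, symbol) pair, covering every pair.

Fold the examples into a partial DFA from state 0: repeatedly fix the first undefined (state, symbol) met by the shortest-then-alphabetical prefix, trying targets in increasing order and rejecting any under which an Accept and a Reject string meet in one state with the same remainder; add a state when all current targets are rejected. Accepting states are where Accept strings end.
a: 0a undefined. 0a->0: ok.
b: 0b undefined. 0b->0: no, c/babc meet in 0 with "c" left. Open state 1: 0b->1.
c: 0c undefined. 0c->0: no, c/cc meet in 0. 0c->1: no, c/b meet in 1. Open state 2: 0c->2.
ba: 1a undefined. 1a->0: no, a/baa meet in 0. 1a->1: ok.
bb: 1b undefined. 1b->0: no, c/babc meet in 2. 1b->1: ok.
bc: 1c undefined. 1c->0: no, a/babc meet in 0. 1c->1: ok.
ca: 2a undefined. 2a->0: no, a/ca meet in 0. 2a->1: no, aacaac/bbcab meet in 1. 2a->2: no, c/ca meet in 2. Open state 3: 2a->3.
cb: 2b undefined. 2b->0: ok.
cc: 2c undefined. 2c->0: no, a/cc meet in 0. 2c->1: ok.
cab: 3b undefined. 3b->0: no, a/caba meet in 0. 3b->1: ok.
cac: 3c undefined. 3c->0: ok.
aacaa: 3a undefined. 3a->0: ok.
All examples now run through 4 states with every (state, symbol) defined. Accept strings end in {0,2}, Reject strings end in {1,3}; accept={0,2}.

states=4 start=0 accept={0,2} delta: 0a->0 0b->1 0c->2 1a->1 1b->1 1c->1 2a->3 2b->0 2c->1 3a->0 3b->1 3c->0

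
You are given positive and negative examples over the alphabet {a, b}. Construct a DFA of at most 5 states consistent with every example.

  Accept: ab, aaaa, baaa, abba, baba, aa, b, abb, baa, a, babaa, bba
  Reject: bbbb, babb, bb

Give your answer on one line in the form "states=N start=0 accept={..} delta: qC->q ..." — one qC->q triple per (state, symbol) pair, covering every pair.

states=4 start=0 accept={0,1,2} delta: 0a->1 0b->2 1a->0 1b->0 2a->0 2b->3 3a->0 3b->2

State merging on the prefix tree: take the shortest (then alphabetical) example prefix whose next move is undefined and point that move at state 0, else 1, else 2, ...; a target is out if some Accept/Reject pair would then sit in one state with the same input left (inseparable). If every existing state is out, open a new one.
a: 0a undefined. 0a->0: no, abb/bb meet in 0 with "bb" left. Open state 1: 0a->1.
b: 0b undefined. 0b->0: no, b/bbbb meet in 0. 0b->1: no, ab/bb meet in 1 with "b" left. Open state 2: 0b->2.
aa: 1a undefined. 1a->0: ok.
ab: 1b undefined. 1b->0: ok.
ba: 2a undefined. 2a->0: ok.
bb: 2b undefined. 2b->0: no, ab/bbbb meet in 0. 2b->1: no, b/bbbb meet in 2. 2b->2: no, b/bbbb meet in 2. Open state 3: 2b->3.
bba: 3a undefined. 3a->0: ok.
bbb: 3b undefined. 3b->0: no, b/bbbb meet in 2. 3b->1: no, ab/bbbb meet in 0. 3b->2: ok.
All examples now run through 4 states with every (state, symbol) defined. Accept strings end in {0,1,2}, Reject strings end in {3}; accept={0,1,2}.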